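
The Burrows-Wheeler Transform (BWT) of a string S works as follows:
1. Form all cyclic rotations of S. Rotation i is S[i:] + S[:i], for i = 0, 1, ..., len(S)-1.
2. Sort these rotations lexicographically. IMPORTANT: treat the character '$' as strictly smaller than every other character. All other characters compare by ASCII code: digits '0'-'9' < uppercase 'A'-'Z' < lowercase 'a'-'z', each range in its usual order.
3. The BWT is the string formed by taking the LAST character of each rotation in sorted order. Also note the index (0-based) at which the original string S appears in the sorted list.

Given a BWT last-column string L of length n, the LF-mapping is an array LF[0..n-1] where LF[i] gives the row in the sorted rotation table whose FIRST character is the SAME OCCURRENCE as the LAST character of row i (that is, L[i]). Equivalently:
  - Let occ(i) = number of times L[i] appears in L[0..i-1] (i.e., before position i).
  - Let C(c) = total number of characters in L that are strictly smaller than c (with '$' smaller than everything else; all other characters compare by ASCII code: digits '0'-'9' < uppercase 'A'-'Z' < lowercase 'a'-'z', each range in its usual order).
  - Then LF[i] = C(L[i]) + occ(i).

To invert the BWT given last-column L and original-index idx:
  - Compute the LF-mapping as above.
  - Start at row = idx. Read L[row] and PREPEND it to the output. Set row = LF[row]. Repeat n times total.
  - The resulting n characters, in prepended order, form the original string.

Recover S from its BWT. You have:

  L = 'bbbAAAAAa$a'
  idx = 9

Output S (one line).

Answer: bAAAabAAab$

Derivation:
LF mapping: 8 9 10 1 2 3 4 5 6 0 7
Walk LF starting at row 9, prepending L[row]:
  step 1: row=9, L[9]='$', prepend. Next row=LF[9]=0
  step 2: row=0, L[0]='b', prepend. Next row=LF[0]=8
  step 3: row=8, L[8]='a', prepend. Next row=LF[8]=6
  step 4: row=6, L[6]='A', prepend. Next row=LF[6]=4
  step 5: row=4, L[4]='A', prepend. Next row=LF[4]=2
  step 6: row=2, L[2]='b', prepend. Next row=LF[2]=10
  step 7: row=10, L[10]='a', prepend. Next row=LF[10]=7
  step 8: row=7, L[7]='A', prepend. Next row=LF[7]=5
  step 9: row=5, L[5]='A', prepend. Next row=LF[5]=3
  step 10: row=3, L[3]='A', prepend. Next row=LF[3]=1
  step 11: row=1, L[1]='b', prepend. Next row=LF[1]=9
Reversed output: bAAAabAAab$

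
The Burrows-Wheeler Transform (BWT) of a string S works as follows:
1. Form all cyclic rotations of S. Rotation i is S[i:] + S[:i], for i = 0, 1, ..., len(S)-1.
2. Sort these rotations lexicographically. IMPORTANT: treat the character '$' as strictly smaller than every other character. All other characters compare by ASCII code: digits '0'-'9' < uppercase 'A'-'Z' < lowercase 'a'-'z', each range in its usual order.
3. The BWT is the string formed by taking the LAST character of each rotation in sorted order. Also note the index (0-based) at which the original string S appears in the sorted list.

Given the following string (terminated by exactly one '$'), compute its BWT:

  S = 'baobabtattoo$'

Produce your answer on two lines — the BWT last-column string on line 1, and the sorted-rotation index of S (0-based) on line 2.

All 13 rotations (rotation i = S[i:]+S[:i]):
  rot[0] = baobabtattoo$
  rot[1] = aobabtattoo$b
  rot[2] = obabtattoo$ba
  rot[3] = babtattoo$bao
  rot[4] = abtattoo$baob
  rot[5] = btattoo$baoba
  rot[6] = tattoo$baobab
  rot[7] = attoo$baobabt
  rot[8] = ttoo$baobabta
  rot[9] = too$baobabtat
  rot[10] = oo$baobabtatt
  rot[11] = o$baobabtatto
  rot[12] = $baobabtattoo
Sorted (with $ < everything):
  sorted[0] = $baobabtattoo  (last char: 'o')
  sorted[1] = abtattoo$baob  (last char: 'b')
  sorted[2] = aobabtattoo$b  (last char: 'b')
  sorted[3] = attoo$baobabt  (last char: 't')
  sorted[4] = babtattoo$bao  (last char: 'o')
  sorted[5] = baobabtattoo$  (last char: '$')
  sorted[6] = btattoo$baoba  (last char: 'a')
  sorted[7] = o$baobabtatto  (last char: 'o')
  sorted[8] = obabtattoo$ba  (last char: 'a')
  sorted[9] = oo$baobabtatt  (last char: 't')
  sorted[10] = tattoo$baobab  (last char: 'b')
  sorted[11] = too$baobabtat  (last char: 't')
  sorted[12] = ttoo$baobabta  (last char: 'a')
Last column: obbto$aoatbta
Original string S is at sorted index 5

Answer: obbto$aoatbta
5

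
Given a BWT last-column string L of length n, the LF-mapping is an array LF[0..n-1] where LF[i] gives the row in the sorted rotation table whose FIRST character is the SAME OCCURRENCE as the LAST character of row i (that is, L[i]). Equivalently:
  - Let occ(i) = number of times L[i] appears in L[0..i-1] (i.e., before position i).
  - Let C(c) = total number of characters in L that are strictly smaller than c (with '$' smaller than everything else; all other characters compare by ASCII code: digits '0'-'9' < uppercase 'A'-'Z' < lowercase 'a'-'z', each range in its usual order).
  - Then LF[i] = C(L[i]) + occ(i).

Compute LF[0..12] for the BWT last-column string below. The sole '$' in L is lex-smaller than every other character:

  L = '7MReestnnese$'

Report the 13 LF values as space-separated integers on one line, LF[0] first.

Char counts: '$':1, '7':1, 'M':1, 'R':1, 'e':4, 'n':2, 's':2, 't':1
C (first-col start): C('$')=0, C('7')=1, C('M')=2, C('R')=3, C('e')=4, C('n')=8, C('s')=10, C('t')=12
L[0]='7': occ=0, LF[0]=C('7')+0=1+0=1
L[1]='M': occ=0, LF[1]=C('M')+0=2+0=2
L[2]='R': occ=0, LF[2]=C('R')+0=3+0=3
L[3]='e': occ=0, LF[3]=C('e')+0=4+0=4
L[4]='e': occ=1, LF[4]=C('e')+1=4+1=5
L[5]='s': occ=0, LF[5]=C('s')+0=10+0=10
L[6]='t': occ=0, LF[6]=C('t')+0=12+0=12
L[7]='n': occ=0, LF[7]=C('n')+0=8+0=8
L[8]='n': occ=1, LF[8]=C('n')+1=8+1=9
L[9]='e': occ=2, LF[9]=C('e')+2=4+2=6
L[10]='s': occ=1, LF[10]=C('s')+1=10+1=11
L[11]='e': occ=3, LF[11]=C('e')+3=4+3=7
L[12]='$': occ=0, LF[12]=C('$')+0=0+0=0

Answer: 1 2 3 4 5 10 12 8 9 6 11 7 0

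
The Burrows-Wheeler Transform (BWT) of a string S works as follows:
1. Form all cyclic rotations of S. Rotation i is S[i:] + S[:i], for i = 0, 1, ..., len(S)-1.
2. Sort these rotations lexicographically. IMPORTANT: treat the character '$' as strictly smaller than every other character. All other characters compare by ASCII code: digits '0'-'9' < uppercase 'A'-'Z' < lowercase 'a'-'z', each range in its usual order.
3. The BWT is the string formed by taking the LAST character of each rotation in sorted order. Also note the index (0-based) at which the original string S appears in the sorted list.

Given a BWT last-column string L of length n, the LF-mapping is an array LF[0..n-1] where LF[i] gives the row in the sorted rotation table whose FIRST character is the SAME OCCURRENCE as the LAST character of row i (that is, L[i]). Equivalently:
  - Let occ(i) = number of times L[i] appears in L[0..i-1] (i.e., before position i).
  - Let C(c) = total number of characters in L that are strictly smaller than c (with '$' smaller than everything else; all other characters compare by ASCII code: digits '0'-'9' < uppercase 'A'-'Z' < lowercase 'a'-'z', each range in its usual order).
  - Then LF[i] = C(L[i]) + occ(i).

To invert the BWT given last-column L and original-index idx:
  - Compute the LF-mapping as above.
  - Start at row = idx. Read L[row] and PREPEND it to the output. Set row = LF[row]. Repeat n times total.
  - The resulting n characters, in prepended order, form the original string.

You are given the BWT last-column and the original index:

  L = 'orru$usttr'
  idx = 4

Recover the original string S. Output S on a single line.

LF mapping: 1 2 3 8 0 9 5 6 7 4
Walk LF starting at row 4, prepending L[row]:
  step 1: row=4, L[4]='$', prepend. Next row=LF[4]=0
  step 2: row=0, L[0]='o', prepend. Next row=LF[0]=1
  step 3: row=1, L[1]='r', prepend. Next row=LF[1]=2
  step 4: row=2, L[2]='r', prepend. Next row=LF[2]=3
  step 5: row=3, L[3]='u', prepend. Next row=LF[3]=8
  step 6: row=8, L[8]='t', prepend. Next row=LF[8]=7
  step 7: row=7, L[7]='t', prepend. Next row=LF[7]=6
  step 8: row=6, L[6]='s', prepend. Next row=LF[6]=5
  step 9: row=5, L[5]='u', prepend. Next row=LF[5]=9
  step 10: row=9, L[9]='r', prepend. Next row=LF[9]=4
Reversed output: rustturro$

Answer: rustturro$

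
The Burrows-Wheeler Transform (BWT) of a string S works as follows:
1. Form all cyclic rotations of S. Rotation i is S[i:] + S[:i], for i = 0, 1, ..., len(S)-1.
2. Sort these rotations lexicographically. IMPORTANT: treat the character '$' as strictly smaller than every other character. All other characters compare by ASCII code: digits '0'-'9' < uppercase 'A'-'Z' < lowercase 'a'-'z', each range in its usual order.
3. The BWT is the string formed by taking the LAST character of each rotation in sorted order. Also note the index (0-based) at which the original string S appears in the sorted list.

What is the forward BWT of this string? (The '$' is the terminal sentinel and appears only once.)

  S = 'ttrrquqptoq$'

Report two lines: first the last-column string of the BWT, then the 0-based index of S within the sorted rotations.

Answer: qtqourrtpt$q
10

Derivation:
All 12 rotations (rotation i = S[i:]+S[:i]):
  rot[0] = ttrrquqptoq$
  rot[1] = trrquqptoq$t
  rot[2] = rrquqptoq$tt
  rot[3] = rquqptoq$ttr
  rot[4] = quqptoq$ttrr
  rot[5] = uqptoq$ttrrq
  rot[6] = qptoq$ttrrqu
  rot[7] = ptoq$ttrrquq
  rot[8] = toq$ttrrquqp
  rot[9] = oq$ttrrquqpt
  rot[10] = q$ttrrquqpto
  rot[11] = $ttrrquqptoq
Sorted (with $ < everything):
  sorted[0] = $ttrrquqptoq  (last char: 'q')
  sorted[1] = oq$ttrrquqpt  (last char: 't')
  sorted[2] = ptoq$ttrrquq  (last char: 'q')
  sorted[3] = q$ttrrquqpto  (last char: 'o')
  sorted[4] = qptoq$ttrrqu  (last char: 'u')
  sorted[5] = quqptoq$ttrr  (last char: 'r')
  sorted[6] = rquqptoq$ttr  (last char: 'r')
  sorted[7] = rrquqptoq$tt  (last char: 't')
  sorted[8] = toq$ttrrquqp  (last char: 'p')
  sorted[9] = trrquqptoq$t  (last char: 't')
  sorted[10] = ttrrquqptoq$  (last char: '$')
  sorted[11] = uqptoq$ttrrq  (last char: 'q')
Last column: qtqourrtpt$q
Original string S is at sorted index 10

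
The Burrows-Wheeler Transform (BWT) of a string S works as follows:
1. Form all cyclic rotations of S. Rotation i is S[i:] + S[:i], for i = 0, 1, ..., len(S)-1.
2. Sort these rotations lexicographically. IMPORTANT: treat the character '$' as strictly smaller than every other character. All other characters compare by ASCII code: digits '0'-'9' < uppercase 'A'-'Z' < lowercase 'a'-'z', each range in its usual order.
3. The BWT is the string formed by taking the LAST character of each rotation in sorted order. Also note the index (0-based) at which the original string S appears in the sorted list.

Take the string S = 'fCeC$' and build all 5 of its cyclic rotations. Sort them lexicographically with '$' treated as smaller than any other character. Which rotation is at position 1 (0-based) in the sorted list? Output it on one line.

All 5 rotations (rotation i = S[i:]+S[:i]):
  rot[0] = fCeC$
  rot[1] = CeC$f
  rot[2] = eC$fC
  rot[3] = C$fCe
  rot[4] = $fCeC
Sorted (with $ < everything):
  sorted[0] = $fCeC
  sorted[1] = C$fCe
  sorted[2] = CeC$f
  sorted[3] = eC$fC
  sorted[4] = fCeC$
sorted[1] = C$fCe

Answer: C$fCe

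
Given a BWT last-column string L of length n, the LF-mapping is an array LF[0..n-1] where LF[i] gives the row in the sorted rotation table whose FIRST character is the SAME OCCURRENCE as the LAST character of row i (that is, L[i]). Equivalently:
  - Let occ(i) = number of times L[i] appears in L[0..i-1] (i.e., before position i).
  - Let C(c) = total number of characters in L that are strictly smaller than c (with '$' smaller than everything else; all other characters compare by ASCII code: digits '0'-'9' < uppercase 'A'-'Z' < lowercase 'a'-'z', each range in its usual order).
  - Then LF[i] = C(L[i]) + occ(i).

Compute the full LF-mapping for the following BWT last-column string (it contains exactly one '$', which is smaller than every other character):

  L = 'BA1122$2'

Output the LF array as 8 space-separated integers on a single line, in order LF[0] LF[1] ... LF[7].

Char counts: '$':1, '1':2, '2':3, 'A':1, 'B':1
C (first-col start): C('$')=0, C('1')=1, C('2')=3, C('A')=6, C('B')=7
L[0]='B': occ=0, LF[0]=C('B')+0=7+0=7
L[1]='A': occ=0, LF[1]=C('A')+0=6+0=6
L[2]='1': occ=0, LF[2]=C('1')+0=1+0=1
L[3]='1': occ=1, LF[3]=C('1')+1=1+1=2
L[4]='2': occ=0, LF[4]=C('2')+0=3+0=3
L[5]='2': occ=1, LF[5]=C('2')+1=3+1=4
L[6]='$': occ=0, LF[6]=C('$')+0=0+0=0
L[7]='2': occ=2, LF[7]=C('2')+2=3+2=5

Answer: 7 6 1 2 3 4 0 5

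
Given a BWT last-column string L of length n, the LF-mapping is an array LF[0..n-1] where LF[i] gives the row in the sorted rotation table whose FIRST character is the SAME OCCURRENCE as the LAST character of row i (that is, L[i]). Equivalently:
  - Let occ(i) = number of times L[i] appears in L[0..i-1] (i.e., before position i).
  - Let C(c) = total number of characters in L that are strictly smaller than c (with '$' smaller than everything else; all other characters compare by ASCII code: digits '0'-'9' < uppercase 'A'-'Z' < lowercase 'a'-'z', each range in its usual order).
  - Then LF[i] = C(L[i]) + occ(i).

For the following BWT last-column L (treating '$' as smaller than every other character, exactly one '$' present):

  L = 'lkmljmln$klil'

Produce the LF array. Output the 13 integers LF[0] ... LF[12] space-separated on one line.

Answer: 5 3 10 6 2 11 7 12 0 4 8 1 9

Derivation:
Char counts: '$':1, 'i':1, 'j':1, 'k':2, 'l':5, 'm':2, 'n':1
C (first-col start): C('$')=0, C('i')=1, C('j')=2, C('k')=3, C('l')=5, C('m')=10, C('n')=12
L[0]='l': occ=0, LF[0]=C('l')+0=5+0=5
L[1]='k': occ=0, LF[1]=C('k')+0=3+0=3
L[2]='m': occ=0, LF[2]=C('m')+0=10+0=10
L[3]='l': occ=1, LF[3]=C('l')+1=5+1=6
L[4]='j': occ=0, LF[4]=C('j')+0=2+0=2
L[5]='m': occ=1, LF[5]=C('m')+1=10+1=11
L[6]='l': occ=2, LF[6]=C('l')+2=5+2=7
L[7]='n': occ=0, LF[7]=C('n')+0=12+0=12
L[8]='$': occ=0, LF[8]=C('$')+0=0+0=0
L[9]='k': occ=1, LF[9]=C('k')+1=3+1=4
L[10]='l': occ=3, LF[10]=C('l')+3=5+3=8
L[11]='i': occ=0, LF[11]=C('i')+0=1+0=1
L[12]='l': occ=4, LF[12]=C('l')+4=5+4=9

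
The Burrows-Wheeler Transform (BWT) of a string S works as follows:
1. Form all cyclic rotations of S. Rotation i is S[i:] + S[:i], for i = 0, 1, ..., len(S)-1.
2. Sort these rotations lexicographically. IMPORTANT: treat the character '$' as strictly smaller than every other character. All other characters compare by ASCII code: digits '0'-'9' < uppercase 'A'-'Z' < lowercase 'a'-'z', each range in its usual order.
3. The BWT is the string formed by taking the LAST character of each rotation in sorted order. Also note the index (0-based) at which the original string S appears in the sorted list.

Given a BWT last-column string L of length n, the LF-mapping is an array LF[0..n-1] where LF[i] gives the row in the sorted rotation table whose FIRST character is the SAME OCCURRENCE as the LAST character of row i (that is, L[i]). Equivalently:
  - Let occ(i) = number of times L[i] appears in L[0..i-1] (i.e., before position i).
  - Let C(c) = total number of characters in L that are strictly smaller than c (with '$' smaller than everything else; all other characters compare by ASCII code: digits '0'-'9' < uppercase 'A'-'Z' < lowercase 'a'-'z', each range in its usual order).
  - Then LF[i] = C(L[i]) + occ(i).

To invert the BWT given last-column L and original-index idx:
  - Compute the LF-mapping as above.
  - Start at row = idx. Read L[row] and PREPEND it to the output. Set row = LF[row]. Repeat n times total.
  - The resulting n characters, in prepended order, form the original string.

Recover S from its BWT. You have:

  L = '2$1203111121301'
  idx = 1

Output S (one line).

Answer: 01112103111322$

Derivation:
LF mapping: 10 0 3 11 1 13 4 5 6 7 12 8 14 2 9
Walk LF starting at row 1, prepending L[row]:
  step 1: row=1, L[1]='$', prepend. Next row=LF[1]=0
  step 2: row=0, L[0]='2', prepend. Next row=LF[0]=10
  step 3: row=10, L[10]='2', prepend. Next row=LF[10]=12
  step 4: row=12, L[12]='3', prepend. Next row=LF[12]=14
  step 5: row=14, L[14]='1', prepend. Next row=LF[14]=9
  step 6: row=9, L[9]='1', prepend. Next row=LF[9]=7
  step 7: row=7, L[7]='1', prepend. Next row=LF[7]=5
  step 8: row=5, L[5]='3', prepend. Next row=LF[5]=13
  step 9: row=13, L[13]='0', prepend. Next row=LF[13]=2
  step 10: row=2, L[2]='1', prepend. Next row=LF[2]=3
  step 11: row=3, L[3]='2', prepend. Next row=LF[3]=11
  step 12: row=11, L[11]='1', prepend. Next row=LF[11]=8
  step 13: row=8, L[8]='1', prepend. Next row=LF[8]=6
  step 14: row=6, L[6]='1', prepend. Next row=LF[6]=4
  step 15: row=4, L[4]='0', prepend. Next row=LF[4]=1
Reversed output: 01112103111322$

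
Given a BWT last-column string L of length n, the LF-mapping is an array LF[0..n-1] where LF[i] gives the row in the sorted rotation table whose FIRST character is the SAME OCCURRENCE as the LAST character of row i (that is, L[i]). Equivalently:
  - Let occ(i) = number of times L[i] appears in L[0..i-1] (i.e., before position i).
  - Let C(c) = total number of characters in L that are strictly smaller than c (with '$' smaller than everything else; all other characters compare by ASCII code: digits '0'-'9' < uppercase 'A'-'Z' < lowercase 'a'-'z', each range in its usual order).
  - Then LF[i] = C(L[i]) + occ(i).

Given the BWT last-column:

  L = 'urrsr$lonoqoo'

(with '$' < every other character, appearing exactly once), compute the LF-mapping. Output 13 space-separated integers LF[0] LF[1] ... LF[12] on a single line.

Answer: 12 8 9 11 10 0 1 3 2 4 7 5 6

Derivation:
Char counts: '$':1, 'l':1, 'n':1, 'o':4, 'q':1, 'r':3, 's':1, 'u':1
C (first-col start): C('$')=0, C('l')=1, C('n')=2, C('o')=3, C('q')=7, C('r')=8, C('s')=11, C('u')=12
L[0]='u': occ=0, LF[0]=C('u')+0=12+0=12
L[1]='r': occ=0, LF[1]=C('r')+0=8+0=8
L[2]='r': occ=1, LF[2]=C('r')+1=8+1=9
L[3]='s': occ=0, LF[3]=C('s')+0=11+0=11
L[4]='r': occ=2, LF[4]=C('r')+2=8+2=10
L[5]='$': occ=0, LF[5]=C('$')+0=0+0=0
L[6]='l': occ=0, LF[6]=C('l')+0=1+0=1
L[7]='o': occ=0, LF[7]=C('o')+0=3+0=3
L[8]='n': occ=0, LF[8]=C('n')+0=2+0=2
L[9]='o': occ=1, LF[9]=C('o')+1=3+1=4
L[10]='q': occ=0, LF[10]=C('q')+0=7+0=7
L[11]='o': occ=2, LF[11]=C('o')+2=3+2=5
L[12]='o': occ=3, LF[12]=C('o')+3=3+3=6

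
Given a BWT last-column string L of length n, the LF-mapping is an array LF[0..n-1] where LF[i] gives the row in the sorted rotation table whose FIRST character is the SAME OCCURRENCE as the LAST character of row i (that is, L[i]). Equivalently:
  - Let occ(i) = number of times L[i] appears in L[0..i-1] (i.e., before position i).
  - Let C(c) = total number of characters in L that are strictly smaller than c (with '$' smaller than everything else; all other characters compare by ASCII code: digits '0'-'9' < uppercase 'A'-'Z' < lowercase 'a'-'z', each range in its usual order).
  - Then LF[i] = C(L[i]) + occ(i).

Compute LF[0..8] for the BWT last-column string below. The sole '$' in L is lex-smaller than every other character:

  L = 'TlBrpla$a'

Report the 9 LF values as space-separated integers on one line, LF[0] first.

Char counts: '$':1, 'B':1, 'T':1, 'a':2, 'l':2, 'p':1, 'r':1
C (first-col start): C('$')=0, C('B')=1, C('T')=2, C('a')=3, C('l')=5, C('p')=7, C('r')=8
L[0]='T': occ=0, LF[0]=C('T')+0=2+0=2
L[1]='l': occ=0, LF[1]=C('l')+0=5+0=5
L[2]='B': occ=0, LF[2]=C('B')+0=1+0=1
L[3]='r': occ=0, LF[3]=C('r')+0=8+0=8
L[4]='p': occ=0, LF[4]=C('p')+0=7+0=7
L[5]='l': occ=1, LF[5]=C('l')+1=5+1=6
L[6]='a': occ=0, LF[6]=C('a')+0=3+0=3
L[7]='$': occ=0, LF[7]=C('$')+0=0+0=0
L[8]='a': occ=1, LF[8]=C('a')+1=3+1=4

Answer: 2 5 1 8 7 6 3 0 4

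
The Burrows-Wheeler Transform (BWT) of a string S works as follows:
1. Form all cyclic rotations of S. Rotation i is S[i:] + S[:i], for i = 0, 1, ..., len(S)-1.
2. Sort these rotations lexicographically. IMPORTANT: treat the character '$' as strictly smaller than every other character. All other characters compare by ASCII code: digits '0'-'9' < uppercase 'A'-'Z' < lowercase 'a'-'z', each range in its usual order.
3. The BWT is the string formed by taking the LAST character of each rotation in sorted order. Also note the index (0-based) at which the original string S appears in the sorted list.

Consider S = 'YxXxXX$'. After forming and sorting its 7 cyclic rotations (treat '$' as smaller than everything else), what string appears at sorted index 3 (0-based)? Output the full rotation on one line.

All 7 rotations (rotation i = S[i:]+S[:i]):
  rot[0] = YxXxXX$
  rot[1] = xXxXX$Y
  rot[2] = XxXX$Yx
  rot[3] = xXX$YxX
  rot[4] = XX$YxXx
  rot[5] = X$YxXxX
  rot[6] = $YxXxXX
Sorted (with $ < everything):
  sorted[0] = $YxXxXX
  sorted[1] = X$YxXxX
  sorted[2] = XX$YxXx
  sorted[3] = XxXX$Yx
  sorted[4] = YxXxXX$
  sorted[5] = xXX$YxX
  sorted[6] = xXxXX$Y
sorted[3] = XxXX$Yx

Answer: XxXX$Yx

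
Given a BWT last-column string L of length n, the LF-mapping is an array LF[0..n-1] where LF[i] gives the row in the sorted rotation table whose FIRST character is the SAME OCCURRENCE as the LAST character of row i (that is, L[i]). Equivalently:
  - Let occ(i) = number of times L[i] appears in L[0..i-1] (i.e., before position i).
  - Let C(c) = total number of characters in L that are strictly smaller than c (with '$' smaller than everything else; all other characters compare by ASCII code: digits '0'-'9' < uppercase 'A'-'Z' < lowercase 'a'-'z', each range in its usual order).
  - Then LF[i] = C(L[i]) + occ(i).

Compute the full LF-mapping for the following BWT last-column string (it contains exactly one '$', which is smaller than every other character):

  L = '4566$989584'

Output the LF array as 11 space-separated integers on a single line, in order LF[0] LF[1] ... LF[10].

Answer: 1 3 5 6 0 9 7 10 4 8 2

Derivation:
Char counts: '$':1, '4':2, '5':2, '6':2, '8':2, '9':2
C (first-col start): C('$')=0, C('4')=1, C('5')=3, C('6')=5, C('8')=7, C('9')=9
L[0]='4': occ=0, LF[0]=C('4')+0=1+0=1
L[1]='5': occ=0, LF[1]=C('5')+0=3+0=3
L[2]='6': occ=0, LF[2]=C('6')+0=5+0=5
L[3]='6': occ=1, LF[3]=C('6')+1=5+1=6
L[4]='$': occ=0, LF[4]=C('$')+0=0+0=0
L[5]='9': occ=0, LF[5]=C('9')+0=9+0=9
L[6]='8': occ=0, LF[6]=C('8')+0=7+0=7
L[7]='9': occ=1, LF[7]=C('9')+1=9+1=10
L[8]='5': occ=1, LF[8]=C('5')+1=3+1=4
L[9]='8': occ=1, LF[9]=C('8')+1=7+1=8
L[10]='4': occ=1, LF[10]=C('4')+1=1+1=2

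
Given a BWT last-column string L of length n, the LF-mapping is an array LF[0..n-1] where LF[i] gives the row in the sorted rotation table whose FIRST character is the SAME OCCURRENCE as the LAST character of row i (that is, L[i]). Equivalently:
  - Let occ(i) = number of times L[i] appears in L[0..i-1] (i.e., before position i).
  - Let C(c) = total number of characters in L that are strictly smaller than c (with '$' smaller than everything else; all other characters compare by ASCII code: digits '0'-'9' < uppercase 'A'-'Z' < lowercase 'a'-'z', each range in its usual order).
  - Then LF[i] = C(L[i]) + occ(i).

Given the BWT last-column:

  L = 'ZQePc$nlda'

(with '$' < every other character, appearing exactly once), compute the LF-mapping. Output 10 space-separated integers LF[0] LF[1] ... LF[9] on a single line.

Answer: 3 2 7 1 5 0 9 8 6 4

Derivation:
Char counts: '$':1, 'P':1, 'Q':1, 'Z':1, 'a':1, 'c':1, 'd':1, 'e':1, 'l':1, 'n':1
C (first-col start): C('$')=0, C('P')=1, C('Q')=2, C('Z')=3, C('a')=4, C('c')=5, C('d')=6, C('e')=7, C('l')=8, C('n')=9
L[0]='Z': occ=0, LF[0]=C('Z')+0=3+0=3
L[1]='Q': occ=0, LF[1]=C('Q')+0=2+0=2
L[2]='e': occ=0, LF[2]=C('e')+0=7+0=7
L[3]='P': occ=0, LF[3]=C('P')+0=1+0=1
L[4]='c': occ=0, LF[4]=C('c')+0=5+0=5
L[5]='$': occ=0, LF[5]=C('$')+0=0+0=0
L[6]='n': occ=0, LF[6]=C('n')+0=9+0=9
L[7]='l': occ=0, LF[7]=C('l')+0=8+0=8
L[8]='d': occ=0, LF[8]=C('d')+0=6+0=6
L[9]='a': occ=0, LF[9]=C('a')+0=4+0=4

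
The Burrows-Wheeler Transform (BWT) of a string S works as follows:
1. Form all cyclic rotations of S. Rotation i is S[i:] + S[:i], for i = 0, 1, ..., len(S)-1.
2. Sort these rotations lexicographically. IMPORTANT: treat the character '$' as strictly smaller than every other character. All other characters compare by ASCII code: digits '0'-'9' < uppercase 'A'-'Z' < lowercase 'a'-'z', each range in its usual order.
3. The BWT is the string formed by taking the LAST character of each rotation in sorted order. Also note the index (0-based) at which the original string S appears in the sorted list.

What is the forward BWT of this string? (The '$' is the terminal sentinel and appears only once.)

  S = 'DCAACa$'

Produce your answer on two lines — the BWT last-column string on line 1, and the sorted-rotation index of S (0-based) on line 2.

All 7 rotations (rotation i = S[i:]+S[:i]):
  rot[0] = DCAACa$
  rot[1] = CAACa$D
  rot[2] = AACa$DC
  rot[3] = ACa$DCA
  rot[4] = Ca$DCAA
  rot[5] = a$DCAAC
  rot[6] = $DCAACa
Sorted (with $ < everything):
  sorted[0] = $DCAACa  (last char: 'a')
  sorted[1] = AACa$DC  (last char: 'C')
  sorted[2] = ACa$DCA  (last char: 'A')
  sorted[3] = CAACa$D  (last char: 'D')
  sorted[4] = Ca$DCAA  (last char: 'A')
  sorted[5] = DCAACa$  (last char: '$')
  sorted[6] = a$DCAAC  (last char: 'C')
Last column: aCADA$C
Original string S is at sorted index 5

Answer: aCADA$C
5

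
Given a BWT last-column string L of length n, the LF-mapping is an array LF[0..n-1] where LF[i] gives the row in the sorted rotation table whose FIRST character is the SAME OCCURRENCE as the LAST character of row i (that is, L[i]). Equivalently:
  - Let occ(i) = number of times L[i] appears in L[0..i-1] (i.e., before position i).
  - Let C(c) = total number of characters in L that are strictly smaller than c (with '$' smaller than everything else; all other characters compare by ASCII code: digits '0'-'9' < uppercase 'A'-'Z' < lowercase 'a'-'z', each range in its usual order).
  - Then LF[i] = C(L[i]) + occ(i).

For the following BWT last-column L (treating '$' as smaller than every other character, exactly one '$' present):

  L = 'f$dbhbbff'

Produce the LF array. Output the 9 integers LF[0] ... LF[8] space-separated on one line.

Char counts: '$':1, 'b':3, 'd':1, 'f':3, 'h':1
C (first-col start): C('$')=0, C('b')=1, C('d')=4, C('f')=5, C('h')=8
L[0]='f': occ=0, LF[0]=C('f')+0=5+0=5
L[1]='$': occ=0, LF[1]=C('$')+0=0+0=0
L[2]='d': occ=0, LF[2]=C('d')+0=4+0=4
L[3]='b': occ=0, LF[3]=C('b')+0=1+0=1
L[4]='h': occ=0, LF[4]=C('h')+0=8+0=8
L[5]='b': occ=1, LF[5]=C('b')+1=1+1=2
L[6]='b': occ=2, LF[6]=C('b')+2=1+2=3
L[7]='f': occ=1, LF[7]=C('f')+1=5+1=6
L[8]='f': occ=2, LF[8]=C('f')+2=5+2=7

Answer: 5 0 4 1 8 2 3 6 7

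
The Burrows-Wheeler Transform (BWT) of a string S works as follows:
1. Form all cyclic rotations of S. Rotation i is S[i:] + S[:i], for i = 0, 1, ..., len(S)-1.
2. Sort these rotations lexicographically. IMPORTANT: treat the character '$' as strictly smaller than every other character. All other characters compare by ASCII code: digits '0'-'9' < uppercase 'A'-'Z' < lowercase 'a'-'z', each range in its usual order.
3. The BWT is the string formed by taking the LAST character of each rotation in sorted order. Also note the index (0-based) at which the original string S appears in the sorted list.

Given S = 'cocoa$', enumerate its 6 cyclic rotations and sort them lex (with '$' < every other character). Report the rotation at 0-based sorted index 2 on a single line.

Answer: coa$co

Derivation:
All 6 rotations (rotation i = S[i:]+S[:i]):
  rot[0] = cocoa$
  rot[1] = ocoa$c
  rot[2] = coa$co
  rot[3] = oa$coc
  rot[4] = a$coco
  rot[5] = $cocoa
Sorted (with $ < everything):
  sorted[0] = $cocoa
  sorted[1] = a$coco
  sorted[2] = coa$co
  sorted[3] = cocoa$
  sorted[4] = oa$coc
  sorted[5] = ocoa$c
sorted[2] = coa$co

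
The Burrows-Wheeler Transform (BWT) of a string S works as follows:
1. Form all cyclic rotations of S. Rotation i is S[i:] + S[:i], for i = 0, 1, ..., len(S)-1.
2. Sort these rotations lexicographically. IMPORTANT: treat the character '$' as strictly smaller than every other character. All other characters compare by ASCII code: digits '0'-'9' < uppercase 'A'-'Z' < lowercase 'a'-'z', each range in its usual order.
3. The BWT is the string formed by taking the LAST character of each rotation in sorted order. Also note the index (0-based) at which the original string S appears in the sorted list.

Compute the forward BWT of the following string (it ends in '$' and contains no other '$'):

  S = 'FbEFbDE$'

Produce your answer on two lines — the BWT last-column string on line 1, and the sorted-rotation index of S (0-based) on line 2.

Answer: EbDbE$FF
5

Derivation:
All 8 rotations (rotation i = S[i:]+S[:i]):
  rot[0] = FbEFbDE$
  rot[1] = bEFbDE$F
  rot[2] = EFbDE$Fb
  rot[3] = FbDE$FbE
  rot[4] = bDE$FbEF
  rot[5] = DE$FbEFb
  rot[6] = E$FbEFbD
  rot[7] = $FbEFbDE
Sorted (with $ < everything):
  sorted[0] = $FbEFbDE  (last char: 'E')
  sorted[1] = DE$FbEFb  (last char: 'b')
  sorted[2] = E$FbEFbD  (last char: 'D')
  sorted[3] = EFbDE$Fb  (last char: 'b')
  sorted[4] = FbDE$FbE  (last char: 'E')
  sorted[5] = FbEFbDE$  (last char: '$')
  sorted[6] = bDE$FbEF  (last char: 'F')
  sorted[7] = bEFbDE$F  (last char: 'F')
Last column: EbDbE$FF
Original string S is at sorted index 5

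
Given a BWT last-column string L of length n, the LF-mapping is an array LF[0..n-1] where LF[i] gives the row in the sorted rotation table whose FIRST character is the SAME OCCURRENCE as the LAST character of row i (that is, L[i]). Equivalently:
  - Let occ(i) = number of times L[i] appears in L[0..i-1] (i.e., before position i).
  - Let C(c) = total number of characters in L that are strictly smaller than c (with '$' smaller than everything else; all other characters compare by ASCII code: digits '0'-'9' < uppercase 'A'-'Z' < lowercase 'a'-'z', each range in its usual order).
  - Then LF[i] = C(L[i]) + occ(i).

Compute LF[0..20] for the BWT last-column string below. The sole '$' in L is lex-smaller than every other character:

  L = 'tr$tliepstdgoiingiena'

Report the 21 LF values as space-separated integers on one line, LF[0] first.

Char counts: '$':1, 'a':1, 'd':1, 'e':2, 'g':2, 'i':4, 'l':1, 'n':2, 'o':1, 'p':1, 'r':1, 's':1, 't':3
C (first-col start): C('$')=0, C('a')=1, C('d')=2, C('e')=3, C('g')=5, C('i')=7, C('l')=11, C('n')=12, C('o')=14, C('p')=15, C('r')=16, C('s')=17, C('t')=18
L[0]='t': occ=0, LF[0]=C('t')+0=18+0=18
L[1]='r': occ=0, LF[1]=C('r')+0=16+0=16
L[2]='$': occ=0, LF[2]=C('$')+0=0+0=0
L[3]='t': occ=1, LF[3]=C('t')+1=18+1=19
L[4]='l': occ=0, LF[4]=C('l')+0=11+0=11
L[5]='i': occ=0, LF[5]=C('i')+0=7+0=7
L[6]='e': occ=0, LF[6]=C('e')+0=3+0=3
L[7]='p': occ=0, LF[7]=C('p')+0=15+0=15
L[8]='s': occ=0, LF[8]=C('s')+0=17+0=17
L[9]='t': occ=2, LF[9]=C('t')+2=18+2=20
L[10]='d': occ=0, LF[10]=C('d')+0=2+0=2
L[11]='g': occ=0, LF[11]=C('g')+0=5+0=5
L[12]='o': occ=0, LF[12]=C('o')+0=14+0=14
L[13]='i': occ=1, LF[13]=C('i')+1=7+1=8
L[14]='i': occ=2, LF[14]=C('i')+2=7+2=9
L[15]='n': occ=0, LF[15]=C('n')+0=12+0=12
L[16]='g': occ=1, LF[16]=C('g')+1=5+1=6
L[17]='i': occ=3, LF[17]=C('i')+3=7+3=10
L[18]='e': occ=1, LF[18]=C('e')+1=3+1=4
L[19]='n': occ=1, LF[19]=C('n')+1=12+1=13
L[20]='a': occ=0, LF[20]=C('a')+0=1+0=1

Answer: 18 16 0 19 11 7 3 15 17 20 2 5 14 8 9 12 6 10 4 13 1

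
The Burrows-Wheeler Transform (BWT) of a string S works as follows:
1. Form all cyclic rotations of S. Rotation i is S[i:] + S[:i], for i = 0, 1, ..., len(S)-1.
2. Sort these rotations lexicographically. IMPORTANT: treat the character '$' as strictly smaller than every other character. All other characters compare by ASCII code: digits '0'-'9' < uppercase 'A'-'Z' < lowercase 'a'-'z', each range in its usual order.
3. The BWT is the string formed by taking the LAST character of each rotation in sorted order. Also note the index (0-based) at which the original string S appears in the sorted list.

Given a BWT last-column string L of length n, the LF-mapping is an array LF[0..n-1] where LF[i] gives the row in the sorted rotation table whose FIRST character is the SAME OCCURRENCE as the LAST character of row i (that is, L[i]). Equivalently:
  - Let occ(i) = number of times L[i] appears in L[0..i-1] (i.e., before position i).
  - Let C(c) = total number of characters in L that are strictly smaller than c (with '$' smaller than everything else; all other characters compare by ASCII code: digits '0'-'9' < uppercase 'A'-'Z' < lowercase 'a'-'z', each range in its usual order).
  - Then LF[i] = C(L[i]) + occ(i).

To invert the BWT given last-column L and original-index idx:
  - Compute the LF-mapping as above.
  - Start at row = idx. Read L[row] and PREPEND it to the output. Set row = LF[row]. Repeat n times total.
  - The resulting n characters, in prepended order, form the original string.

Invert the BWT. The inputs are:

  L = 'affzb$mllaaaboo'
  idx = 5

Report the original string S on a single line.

Answer: bamboozalfalfa$

Derivation:
LF mapping: 1 7 8 14 5 0 11 9 10 2 3 4 6 12 13
Walk LF starting at row 5, prepending L[row]:
  step 1: row=5, L[5]='$', prepend. Next row=LF[5]=0
  step 2: row=0, L[0]='a', prepend. Next row=LF[0]=1
  step 3: row=1, L[1]='f', prepend. Next row=LF[1]=7
  step 4: row=7, L[7]='l', prepend. Next row=LF[7]=9
  step 5: row=9, L[9]='a', prepend. Next row=LF[9]=2
  step 6: row=2, L[2]='f', prepend. Next row=LF[2]=8
  step 7: row=8, L[8]='l', prepend. Next row=LF[8]=10
  step 8: row=10, L[10]='a', prepend. Next row=LF[10]=3
  step 9: row=3, L[3]='z', prepend. Next row=LF[3]=14
  step 10: row=14, L[14]='o', prepend. Next row=LF[14]=13
  step 11: row=13, L[13]='o', prepend. Next row=LF[13]=12
  step 12: row=12, L[12]='b', prepend. Next row=LF[12]=6
  step 13: row=6, L[6]='m', prepend. Next row=LF[6]=11
  step 14: row=11, L[11]='a', prepend. Next row=LF[11]=4
  step 15: row=4, L[4]='b', prepend. Next row=LF[4]=5
Reversed output: bamboozalfalfa$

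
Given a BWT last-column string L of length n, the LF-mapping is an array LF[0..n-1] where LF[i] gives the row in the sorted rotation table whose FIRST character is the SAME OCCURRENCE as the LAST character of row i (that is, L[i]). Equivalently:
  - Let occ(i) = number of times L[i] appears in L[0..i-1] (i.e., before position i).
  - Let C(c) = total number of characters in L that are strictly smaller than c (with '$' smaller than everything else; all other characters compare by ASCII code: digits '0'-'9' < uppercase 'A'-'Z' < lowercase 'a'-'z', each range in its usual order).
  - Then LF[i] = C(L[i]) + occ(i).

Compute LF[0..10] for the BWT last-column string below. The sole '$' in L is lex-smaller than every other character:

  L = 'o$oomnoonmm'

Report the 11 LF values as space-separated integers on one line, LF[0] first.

Char counts: '$':1, 'm':3, 'n':2, 'o':5
C (first-col start): C('$')=0, C('m')=1, C('n')=4, C('o')=6
L[0]='o': occ=0, LF[0]=C('o')+0=6+0=6
L[1]='$': occ=0, LF[1]=C('$')+0=0+0=0
L[2]='o': occ=1, LF[2]=C('o')+1=6+1=7
L[3]='o': occ=2, LF[3]=C('o')+2=6+2=8
L[4]='m': occ=0, LF[4]=C('m')+0=1+0=1
L[5]='n': occ=0, LF[5]=C('n')+0=4+0=4
L[6]='o': occ=3, LF[6]=C('o')+3=6+3=9
L[7]='o': occ=4, LF[7]=C('o')+4=6+4=10
L[8]='n': occ=1, LF[8]=C('n')+1=4+1=5
L[9]='m': occ=1, LF[9]=C('m')+1=1+1=2
L[10]='m': occ=2, LF[10]=C('m')+2=1+2=3

Answer: 6 0 7 8 1 4 9 10 5 2 3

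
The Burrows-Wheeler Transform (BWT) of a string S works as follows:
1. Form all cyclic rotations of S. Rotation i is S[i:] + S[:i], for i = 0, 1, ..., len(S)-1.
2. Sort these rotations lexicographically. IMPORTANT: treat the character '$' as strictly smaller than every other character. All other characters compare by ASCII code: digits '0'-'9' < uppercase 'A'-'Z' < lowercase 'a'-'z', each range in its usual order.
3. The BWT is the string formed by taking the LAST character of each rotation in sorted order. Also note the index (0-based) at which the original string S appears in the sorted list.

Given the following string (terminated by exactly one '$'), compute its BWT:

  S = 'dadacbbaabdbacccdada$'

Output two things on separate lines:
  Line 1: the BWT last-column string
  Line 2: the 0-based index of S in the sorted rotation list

Answer: adbadbddbdcaaaccaac$b
19

Derivation:
All 21 rotations (rotation i = S[i:]+S[:i]):
  rot[0] = dadacbbaabdbacccdada$
  rot[1] = adacbbaabdbacccdada$d
  rot[2] = dacbbaabdbacccdada$da
  rot[3] = acbbaabdbacccdada$dad
  rot[4] = cbbaabdbacccdada$dada
  rot[5] = bbaabdbacccdada$dadac
  rot[6] = baabdbacccdada$dadacb
  rot[7] = aabdbacccdada$dadacbb
  rot[8] = abdbacccdada$dadacbba
  rot[9] = bdbacccdada$dadacbbaa
  rot[10] = dbacccdada$dadacbbaab
  rot[11] = bacccdada$dadacbbaabd
  rot[12] = acccdada$dadacbbaabdb
  rot[13] = cccdada$dadacbbaabdba
  rot[14] = ccdada$dadacbbaabdbac
  rot[15] = cdada$dadacbbaabdbacc
  rot[16] = dada$dadacbbaabdbaccc
  rot[17] = ada$dadacbbaabdbacccd
  rot[18] = da$dadacbbaabdbacccda
  rot[19] = a$dadacbbaabdbacccdad
  rot[20] = $dadacbbaabdbacccdada
Sorted (with $ < everything):
  sorted[0] = $dadacbbaabdbacccdada  (last char: 'a')
  sorted[1] = a$dadacbbaabdbacccdad  (last char: 'd')
  sorted[2] = aabdbacccdada$dadacbb  (last char: 'b')
  sorted[3] = abdbacccdada$dadacbba  (last char: 'a')
  sorted[4] = acbbaabdbacccdada$dad  (last char: 'd')
  sorted[5] = acccdada$dadacbbaabdb  (last char: 'b')
  sorted[6] = ada$dadacbbaabdbacccd  (last char: 'd')
  sorted[7] = adacbbaabdbacccdada$d  (last char: 'd')
  sorted[8] = baabdbacccdada$dadacb  (last char: 'b')
  sorted[9] = bacccdada$dadacbbaabd  (last char: 'd')
  sorted[10] = bbaabdbacccdada$dadac  (last char: 'c')
  sorted[11] = bdbacccdada$dadacbbaa  (last char: 'a')
  sorted[12] = cbbaabdbacccdada$dada  (last char: 'a')
  sorted[13] = cccdada$dadacbbaabdba  (last char: 'a')
  sorted[14] = ccdada$dadacbbaabdbac  (last char: 'c')
  sorted[15] = cdada$dadacbbaabdbacc  (last char: 'c')
  sorted[16] = da$dadacbbaabdbacccda  (last char: 'a')
  sorted[17] = dacbbaabdbacccdada$da  (last char: 'a')
  sorted[18] = dada$dadacbbaabdbaccc  (last char: 'c')
  sorted[19] = dadacbbaabdbacccdada$  (last char: '$')
  sorted[20] = dbacccdada$dadacbbaab  (last char: 'b')
Last column: adbadbddbdcaaaccaac$b
Original string S is at sorted index 19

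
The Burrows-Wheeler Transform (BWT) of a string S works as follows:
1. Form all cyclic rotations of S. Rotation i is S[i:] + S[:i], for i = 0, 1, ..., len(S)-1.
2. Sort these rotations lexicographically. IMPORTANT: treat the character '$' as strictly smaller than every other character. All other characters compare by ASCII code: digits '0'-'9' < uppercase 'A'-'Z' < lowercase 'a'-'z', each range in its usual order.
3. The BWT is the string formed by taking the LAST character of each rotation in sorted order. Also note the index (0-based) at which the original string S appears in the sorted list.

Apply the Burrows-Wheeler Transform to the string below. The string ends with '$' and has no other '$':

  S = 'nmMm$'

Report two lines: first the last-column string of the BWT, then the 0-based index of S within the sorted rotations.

Answer: mmMn$
4

Derivation:
All 5 rotations (rotation i = S[i:]+S[:i]):
  rot[0] = nmMm$
  rot[1] = mMm$n
  rot[2] = Mm$nm
  rot[3] = m$nmM
  rot[4] = $nmMm
Sorted (with $ < everything):
  sorted[0] = $nmMm  (last char: 'm')
  sorted[1] = Mm$nm  (last char: 'm')
  sorted[2] = m$nmM  (last char: 'M')
  sorted[3] = mMm$n  (last char: 'n')
  sorted[4] = nmMm$  (last char: '$')
Last column: mmMn$
Original string S is at sorted index 4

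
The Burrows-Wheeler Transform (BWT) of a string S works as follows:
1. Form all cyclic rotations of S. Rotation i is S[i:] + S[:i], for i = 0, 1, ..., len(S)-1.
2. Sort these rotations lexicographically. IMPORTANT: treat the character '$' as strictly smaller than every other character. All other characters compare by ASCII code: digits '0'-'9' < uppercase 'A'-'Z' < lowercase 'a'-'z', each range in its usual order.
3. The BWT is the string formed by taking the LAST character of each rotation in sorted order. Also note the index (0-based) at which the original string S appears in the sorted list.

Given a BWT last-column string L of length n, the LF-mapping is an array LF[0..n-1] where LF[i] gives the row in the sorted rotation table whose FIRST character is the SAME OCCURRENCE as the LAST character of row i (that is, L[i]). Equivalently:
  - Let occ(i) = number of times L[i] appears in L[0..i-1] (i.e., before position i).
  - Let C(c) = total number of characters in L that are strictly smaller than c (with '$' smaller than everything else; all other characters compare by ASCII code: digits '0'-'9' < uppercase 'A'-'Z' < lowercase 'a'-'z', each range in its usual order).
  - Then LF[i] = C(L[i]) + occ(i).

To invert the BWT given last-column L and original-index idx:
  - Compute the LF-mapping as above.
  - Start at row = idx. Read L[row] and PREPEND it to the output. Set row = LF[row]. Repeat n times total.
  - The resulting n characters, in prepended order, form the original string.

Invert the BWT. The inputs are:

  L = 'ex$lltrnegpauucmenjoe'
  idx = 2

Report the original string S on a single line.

Answer: counterexamplejungle$

Derivation:
LF mapping: 3 20 0 9 10 17 16 12 4 7 15 1 18 19 2 11 5 13 8 14 6
Walk LF starting at row 2, prepending L[row]:
  step 1: row=2, L[2]='$', prepend. Next row=LF[2]=0
  step 2: row=0, L[0]='e', prepend. Next row=LF[0]=3
  step 3: row=3, L[3]='l', prepend. Next row=LF[3]=9
  step 4: row=9, L[9]='g', prepend. Next row=LF[9]=7
  step 5: row=7, L[7]='n', prepend. Next row=LF[7]=12
  step 6: row=12, L[12]='u', prepend. Next row=LF[12]=18
  step 7: row=18, L[18]='j', prepend. Next row=LF[18]=8
  step 8: row=8, L[8]='e', prepend. Next row=LF[8]=4
  step 9: row=4, L[4]='l', prepend. Next row=LF[4]=10
  step 10: row=10, L[10]='p', prepend. Next row=LF[10]=15
  step 11: row=15, L[15]='m', prepend. Next row=LF[15]=11
  step 12: row=11, L[11]='a', prepend. Next row=LF[11]=1
  step 13: row=1, L[1]='x', prepend. Next row=LF[1]=20
  step 14: row=20, L[20]='e', prepend. Next row=LF[20]=6
  step 15: row=6, L[6]='r', prepend. Next row=LF[6]=16
  step 16: row=16, L[16]='e', prepend. Next row=LF[16]=5
  step 17: row=5, L[5]='t', prepend. Next row=LF[5]=17
  step 18: row=17, L[17]='n', prepend. Next row=LF[17]=13
  step 19: row=13, L[13]='u', prepend. Next row=LF[13]=19
  step 20: row=19, L[19]='o', prepend. Next row=LF[19]=14
  step 21: row=14, L[14]='c', prepend. Next row=LF[14]=2
Reversed output: counterexamplejungle$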